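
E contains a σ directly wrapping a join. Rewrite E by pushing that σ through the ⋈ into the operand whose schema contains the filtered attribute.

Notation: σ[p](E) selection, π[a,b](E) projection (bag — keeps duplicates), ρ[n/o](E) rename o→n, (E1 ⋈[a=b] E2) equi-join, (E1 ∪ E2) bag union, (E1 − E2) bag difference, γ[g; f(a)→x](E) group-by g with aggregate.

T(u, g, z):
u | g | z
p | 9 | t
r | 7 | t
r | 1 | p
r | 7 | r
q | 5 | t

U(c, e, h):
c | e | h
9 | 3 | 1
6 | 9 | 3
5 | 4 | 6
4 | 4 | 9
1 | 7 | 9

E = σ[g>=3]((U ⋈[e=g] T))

σ filters on g, owned by the right side.
E' = (U ⋈[e=g] σ[g>=3](T))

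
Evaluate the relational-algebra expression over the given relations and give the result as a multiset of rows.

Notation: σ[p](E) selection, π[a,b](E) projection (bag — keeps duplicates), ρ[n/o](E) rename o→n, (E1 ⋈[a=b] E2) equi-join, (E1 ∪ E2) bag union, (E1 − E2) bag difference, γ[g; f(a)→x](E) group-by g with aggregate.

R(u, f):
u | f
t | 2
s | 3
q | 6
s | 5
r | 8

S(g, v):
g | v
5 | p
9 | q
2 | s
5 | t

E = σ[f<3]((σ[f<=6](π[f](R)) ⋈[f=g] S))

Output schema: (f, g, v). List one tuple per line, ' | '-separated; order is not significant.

Subexpression sizes:
  R → 5
  π[f](R) → 5
  σ[f<=6](π[f](R)) → 4
  S → 4
  (σ[f<=6](π[f](R)) ⋈[f=g] S) → 3
  σ[f<3]((σ[f<=6](π[f](R)) ⋈[f=g] S)) → 1

== RESULT ==
f | g | v
2 | 2 | s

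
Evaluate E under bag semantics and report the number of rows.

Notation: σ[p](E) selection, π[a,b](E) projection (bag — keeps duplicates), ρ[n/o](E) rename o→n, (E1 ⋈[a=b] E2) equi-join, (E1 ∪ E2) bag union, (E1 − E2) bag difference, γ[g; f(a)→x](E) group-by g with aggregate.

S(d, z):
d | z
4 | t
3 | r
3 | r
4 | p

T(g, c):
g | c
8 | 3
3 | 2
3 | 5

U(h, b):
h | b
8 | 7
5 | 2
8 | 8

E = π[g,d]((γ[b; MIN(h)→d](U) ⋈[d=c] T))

Row counts bottom-up:
  U → 3
  γ[b; MIN(h)→d](U) → 3
  T → 3
  (γ[b; MIN(h)→d](U) ⋈[d=c] T) → 1
  π[g,d]((γ[b; MIN(h)→d](U) ⋈[d=c] T)) → 1

|E| = 1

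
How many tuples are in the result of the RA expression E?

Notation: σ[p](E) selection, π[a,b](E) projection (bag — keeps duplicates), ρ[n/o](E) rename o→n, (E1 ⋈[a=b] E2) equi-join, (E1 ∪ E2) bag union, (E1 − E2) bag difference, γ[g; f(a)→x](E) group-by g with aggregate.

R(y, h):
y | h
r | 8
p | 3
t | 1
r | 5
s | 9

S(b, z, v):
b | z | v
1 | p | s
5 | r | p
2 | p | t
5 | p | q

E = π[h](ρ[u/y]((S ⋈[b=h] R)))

Stepwise |·|:
  S → 4
  R → 5
  (S ⋈[b=h] R) → 3
  ρ[u/y]((S ⋈[b=h] R)) → 3
  π[h](ρ[u/y]((S ⋈[b=h] R))) → 3

|E| = 3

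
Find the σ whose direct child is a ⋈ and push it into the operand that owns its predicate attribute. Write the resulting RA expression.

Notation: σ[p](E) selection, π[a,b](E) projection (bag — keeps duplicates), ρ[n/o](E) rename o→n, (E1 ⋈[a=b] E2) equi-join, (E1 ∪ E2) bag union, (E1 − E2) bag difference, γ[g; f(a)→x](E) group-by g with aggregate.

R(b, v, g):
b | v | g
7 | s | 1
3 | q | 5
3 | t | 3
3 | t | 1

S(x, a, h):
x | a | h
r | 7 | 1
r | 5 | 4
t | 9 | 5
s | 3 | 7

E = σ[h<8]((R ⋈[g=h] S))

σ filters on h, owned by the right side.
E' = (R ⋈[g=h] σ[h<8](S))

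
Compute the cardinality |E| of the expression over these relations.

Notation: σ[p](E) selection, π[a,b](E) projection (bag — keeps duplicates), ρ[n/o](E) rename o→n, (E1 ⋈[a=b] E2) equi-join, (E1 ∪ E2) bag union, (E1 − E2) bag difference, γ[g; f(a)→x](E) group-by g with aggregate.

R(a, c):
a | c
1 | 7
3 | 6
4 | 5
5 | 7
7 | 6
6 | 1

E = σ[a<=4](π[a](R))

Per-node cardinality:
  R → 6
  π[a](R) → 6
  σ[a<=4](π[a](R)) → 3

|E| = 3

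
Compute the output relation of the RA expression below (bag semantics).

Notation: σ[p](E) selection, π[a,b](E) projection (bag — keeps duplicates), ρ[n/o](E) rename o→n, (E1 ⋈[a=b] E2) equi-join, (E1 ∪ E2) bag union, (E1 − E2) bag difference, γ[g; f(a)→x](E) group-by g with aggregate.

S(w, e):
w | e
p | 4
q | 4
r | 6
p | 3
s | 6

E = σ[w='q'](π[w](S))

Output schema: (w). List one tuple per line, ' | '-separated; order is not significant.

Row counts bottom-up:
  S → 5
  π[w](S) → 5
  σ[w='q'](π[w](S)) → 1

== RESULT ==
w
q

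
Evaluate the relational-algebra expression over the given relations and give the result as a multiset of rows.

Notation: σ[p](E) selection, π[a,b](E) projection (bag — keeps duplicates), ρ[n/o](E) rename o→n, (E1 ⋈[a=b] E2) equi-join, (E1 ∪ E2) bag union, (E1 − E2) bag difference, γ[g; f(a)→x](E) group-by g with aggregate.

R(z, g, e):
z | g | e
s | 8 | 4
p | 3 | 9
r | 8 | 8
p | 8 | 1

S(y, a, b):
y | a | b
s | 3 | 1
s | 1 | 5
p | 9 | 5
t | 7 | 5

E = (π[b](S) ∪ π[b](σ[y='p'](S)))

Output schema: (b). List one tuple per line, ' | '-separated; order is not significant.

Stepwise |·|:
  S → 4
  π[b](S) → 4
  S → 4
  σ[y='p'](S) → 1
  π[b](σ[y='p'](S)) → 1
  (π[b](S) ∪ π[b](σ[y='p'](S))) → 5

== RESULT ==
b
1
5
5
5
5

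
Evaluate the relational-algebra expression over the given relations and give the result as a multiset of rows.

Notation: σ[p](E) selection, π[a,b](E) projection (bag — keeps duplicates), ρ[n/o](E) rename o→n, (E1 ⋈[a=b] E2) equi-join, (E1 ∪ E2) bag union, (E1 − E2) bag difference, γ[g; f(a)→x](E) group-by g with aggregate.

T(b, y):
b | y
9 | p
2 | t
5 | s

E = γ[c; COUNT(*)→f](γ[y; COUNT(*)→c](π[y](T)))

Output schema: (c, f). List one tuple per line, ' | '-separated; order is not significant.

Stepwise |·|:
  T → 3
  π[y](T) → 3
  γ[y; COUNT(*)→c](π[y](T)) → 3
  γ[c; COUNT(*)→f](γ[y; COUNT(*)→c](π[y](T))) → 1

== RESULT ==
c | f
1 | 3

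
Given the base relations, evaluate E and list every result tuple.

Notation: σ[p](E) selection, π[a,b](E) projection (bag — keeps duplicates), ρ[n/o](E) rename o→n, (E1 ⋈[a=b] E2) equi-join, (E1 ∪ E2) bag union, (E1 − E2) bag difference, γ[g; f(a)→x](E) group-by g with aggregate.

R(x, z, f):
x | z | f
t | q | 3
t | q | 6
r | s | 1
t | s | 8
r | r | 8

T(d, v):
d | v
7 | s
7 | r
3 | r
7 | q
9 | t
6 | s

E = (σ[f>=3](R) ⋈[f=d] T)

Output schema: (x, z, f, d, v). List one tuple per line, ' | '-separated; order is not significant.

Per-node cardinality:
  R → 5
  σ[f>=3](R) → 4
  T → 6
  (σ[f>=3](R) ⋈[f=d] T) → 2

== RESULT ==
x | z | f | d | v
t | q | 3 | 3 | r
t | q | 6 | 6 | s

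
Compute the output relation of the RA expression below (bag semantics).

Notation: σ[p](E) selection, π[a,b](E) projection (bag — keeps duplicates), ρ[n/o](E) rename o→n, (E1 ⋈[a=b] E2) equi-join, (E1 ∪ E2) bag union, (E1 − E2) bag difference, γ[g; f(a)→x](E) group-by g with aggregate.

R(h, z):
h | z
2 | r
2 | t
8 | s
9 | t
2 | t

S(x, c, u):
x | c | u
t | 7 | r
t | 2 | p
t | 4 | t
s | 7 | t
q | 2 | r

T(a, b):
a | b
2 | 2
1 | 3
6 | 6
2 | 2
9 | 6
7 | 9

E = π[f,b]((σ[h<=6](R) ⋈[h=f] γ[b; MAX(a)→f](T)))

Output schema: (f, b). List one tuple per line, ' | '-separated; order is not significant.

Row counts bottom-up:
  R → 5
  σ[h<=6](R) → 3
  T → 6
  γ[b; MAX(a)→f](T) → 4
  (σ[h<=6](R) ⋈[h=f] γ[b; MAX(a)→f](T)) → 3
  π[f,b]((σ[h<=6](R) ⋈[h=f] γ[b; MAX(a)→f](T))) → 3

== RESULT ==
f | b
2 | 2
2 | 2
2 | 2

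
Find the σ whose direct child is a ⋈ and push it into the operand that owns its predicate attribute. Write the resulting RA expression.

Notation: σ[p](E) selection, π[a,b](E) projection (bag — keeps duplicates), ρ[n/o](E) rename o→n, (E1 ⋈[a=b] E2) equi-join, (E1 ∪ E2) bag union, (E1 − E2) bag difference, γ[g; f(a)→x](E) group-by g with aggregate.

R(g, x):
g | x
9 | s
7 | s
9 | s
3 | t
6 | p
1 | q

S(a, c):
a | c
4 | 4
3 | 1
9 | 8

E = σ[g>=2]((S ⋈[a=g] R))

σ filters on g, owned by the right side.
E' = (S ⋈[a=g] σ[g>=2](R))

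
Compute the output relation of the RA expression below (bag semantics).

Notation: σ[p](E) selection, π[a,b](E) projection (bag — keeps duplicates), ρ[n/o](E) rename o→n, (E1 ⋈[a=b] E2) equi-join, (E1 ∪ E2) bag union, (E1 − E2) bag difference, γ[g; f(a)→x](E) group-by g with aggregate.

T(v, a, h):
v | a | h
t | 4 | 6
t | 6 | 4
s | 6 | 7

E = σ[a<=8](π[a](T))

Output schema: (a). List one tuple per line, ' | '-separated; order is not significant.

Per-node cardinality:
  T → 3
  π[a](T) → 3
  σ[a<=8](π[a](T)) → 3

== RESULT ==
a
4
6
6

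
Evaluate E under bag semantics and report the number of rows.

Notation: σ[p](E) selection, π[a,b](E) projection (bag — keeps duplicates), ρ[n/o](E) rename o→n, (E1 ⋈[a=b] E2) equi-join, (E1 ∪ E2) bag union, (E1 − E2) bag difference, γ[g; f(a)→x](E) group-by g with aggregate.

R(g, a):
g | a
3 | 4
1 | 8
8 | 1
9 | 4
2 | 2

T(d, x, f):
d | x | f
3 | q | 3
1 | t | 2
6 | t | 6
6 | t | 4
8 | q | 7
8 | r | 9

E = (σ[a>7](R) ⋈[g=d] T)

Per-node cardinality:
  R → 5
  σ[a>7](R) → 1
  T → 6
  (σ[a>7](R) ⋈[g=d] T) → 1

|E| = 1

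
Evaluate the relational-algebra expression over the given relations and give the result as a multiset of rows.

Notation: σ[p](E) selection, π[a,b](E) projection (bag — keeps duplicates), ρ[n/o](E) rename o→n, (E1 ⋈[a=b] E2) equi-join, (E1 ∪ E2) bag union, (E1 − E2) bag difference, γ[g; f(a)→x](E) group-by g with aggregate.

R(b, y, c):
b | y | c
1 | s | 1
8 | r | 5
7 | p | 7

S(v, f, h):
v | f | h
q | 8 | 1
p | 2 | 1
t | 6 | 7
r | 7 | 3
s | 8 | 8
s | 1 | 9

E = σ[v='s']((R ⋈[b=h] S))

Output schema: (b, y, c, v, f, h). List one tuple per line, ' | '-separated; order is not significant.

Stepwise |·|:
  R → 3
  S → 6
  (R ⋈[b=h] S) → 4
  σ[v='s']((R ⋈[b=h] S)) → 1

== RESULT ==
b | y | c | v | f | h
8 | r | 5 | s | 8 | 8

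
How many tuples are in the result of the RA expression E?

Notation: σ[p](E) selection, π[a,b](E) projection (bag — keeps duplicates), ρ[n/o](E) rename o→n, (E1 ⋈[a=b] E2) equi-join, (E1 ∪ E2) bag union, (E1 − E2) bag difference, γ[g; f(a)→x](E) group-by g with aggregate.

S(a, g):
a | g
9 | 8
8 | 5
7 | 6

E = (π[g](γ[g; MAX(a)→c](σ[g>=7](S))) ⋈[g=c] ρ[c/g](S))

Per-node cardinality:
  S → 3
  σ[g>=7](S) → 1
  γ[g; MAX(a)→c](σ[g>=7](S)) → 1
  π[g](γ[g; MAX(a)→c](σ[g>=7](S))) → 1
  S → 3
  ρ[c/g](S) → 3
  (π[g](γ[g; MAX(a)→c](σ[g>=7](S))) ⋈[g=c] ρ[c/g](S)) → 1

|E| = 1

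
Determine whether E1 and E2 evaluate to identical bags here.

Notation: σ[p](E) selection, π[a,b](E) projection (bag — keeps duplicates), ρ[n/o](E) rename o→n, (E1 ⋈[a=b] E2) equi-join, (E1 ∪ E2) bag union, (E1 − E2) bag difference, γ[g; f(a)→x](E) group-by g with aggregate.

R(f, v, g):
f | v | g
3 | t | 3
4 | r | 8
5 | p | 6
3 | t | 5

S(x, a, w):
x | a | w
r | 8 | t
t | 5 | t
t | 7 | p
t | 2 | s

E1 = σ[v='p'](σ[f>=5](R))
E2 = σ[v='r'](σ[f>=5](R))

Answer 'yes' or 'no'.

E1 per-node cardinality:
  R → 4
  σ[f>=5](R) → 1
  σ[v='p'](σ[f>=5](R)) → 1
E2 per-node cardinality:
  R → 4
  σ[f>=5](R) → 1
  σ[v='r'](σ[f>=5](R)) → 0

E1 result:
f | v | g
5 | p | 6
E2 result:
f | v | g
(0 rows)
Witness: (5, 'p', 6) appears 1× in E1 but 0× in E2.

no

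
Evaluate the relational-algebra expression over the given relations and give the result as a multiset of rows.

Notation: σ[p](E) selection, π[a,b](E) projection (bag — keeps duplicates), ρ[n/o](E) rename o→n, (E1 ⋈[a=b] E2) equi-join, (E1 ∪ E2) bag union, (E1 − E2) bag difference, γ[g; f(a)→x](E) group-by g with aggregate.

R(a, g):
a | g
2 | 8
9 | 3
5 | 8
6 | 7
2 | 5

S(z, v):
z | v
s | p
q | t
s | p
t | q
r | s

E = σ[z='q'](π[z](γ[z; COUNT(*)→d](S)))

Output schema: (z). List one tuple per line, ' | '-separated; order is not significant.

Row counts bottom-up:
  S → 5
  γ[z; COUNT(*)→d](S) → 4
  π[z](γ[z; COUNT(*)→d](S)) → 4
  σ[z='q'](π[z](γ[z; COUNT(*)→d](S))) → 1

== RESULT ==
z
q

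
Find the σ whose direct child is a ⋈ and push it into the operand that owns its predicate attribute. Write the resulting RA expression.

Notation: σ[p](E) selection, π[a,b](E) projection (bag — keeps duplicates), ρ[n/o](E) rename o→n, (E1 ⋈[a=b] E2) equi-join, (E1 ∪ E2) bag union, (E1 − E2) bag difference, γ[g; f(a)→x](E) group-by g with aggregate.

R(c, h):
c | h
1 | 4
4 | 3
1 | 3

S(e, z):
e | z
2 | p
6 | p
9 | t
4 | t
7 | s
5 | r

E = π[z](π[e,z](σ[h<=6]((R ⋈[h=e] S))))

σ filters on h, owned by the left side.
E' = π[z](π[e,z]((σ[h<=6](R) ⋈[h=e] S)))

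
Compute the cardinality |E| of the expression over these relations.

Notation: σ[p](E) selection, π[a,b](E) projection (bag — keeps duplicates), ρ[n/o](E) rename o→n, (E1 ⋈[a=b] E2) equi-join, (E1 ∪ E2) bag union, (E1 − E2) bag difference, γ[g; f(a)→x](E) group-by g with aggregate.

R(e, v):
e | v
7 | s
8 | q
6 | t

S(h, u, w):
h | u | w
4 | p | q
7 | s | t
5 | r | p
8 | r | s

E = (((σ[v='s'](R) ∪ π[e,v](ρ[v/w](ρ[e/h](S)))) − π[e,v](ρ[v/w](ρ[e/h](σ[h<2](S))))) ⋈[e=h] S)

Subexpression sizes:
  R → 3
  σ[v='s'](R) → 1
  S → 4
  ρ[e/h](S) → 4
  ρ[v/w](ρ[e/h](S)) → 4
  π[e,v](ρ[v/w](ρ[e/h](S))) → 4
  (σ[v='s'](R) ∪ π[e,v](ρ[v/w](ρ[e/h](S)))) → 5
  S → 4
  σ[h<2](S) → 0
  ρ[e/h](σ[h<2](S)) → 0
  ρ[v/w](ρ[e/h](σ[h<2](S))) → 0
  π[e,v](ρ[v/w](ρ[e/h](σ[h<2](S)))) → 0
  ((σ[v='s'](R) ∪ π[e,v](ρ[v/w](ρ[e/h](S)))) − π[e,v](ρ[v/w](ρ[e/h](σ[h<2](S))))) → 5
  S → 4
  (((σ[v='s'](R) ∪ π[e,v](ρ[v/w](ρ[e/h](S)))) − π[e,v](ρ[v/w](ρ[e/h](σ[h<2](S))))) ⋈[e=h] S) → 5

|E| = 5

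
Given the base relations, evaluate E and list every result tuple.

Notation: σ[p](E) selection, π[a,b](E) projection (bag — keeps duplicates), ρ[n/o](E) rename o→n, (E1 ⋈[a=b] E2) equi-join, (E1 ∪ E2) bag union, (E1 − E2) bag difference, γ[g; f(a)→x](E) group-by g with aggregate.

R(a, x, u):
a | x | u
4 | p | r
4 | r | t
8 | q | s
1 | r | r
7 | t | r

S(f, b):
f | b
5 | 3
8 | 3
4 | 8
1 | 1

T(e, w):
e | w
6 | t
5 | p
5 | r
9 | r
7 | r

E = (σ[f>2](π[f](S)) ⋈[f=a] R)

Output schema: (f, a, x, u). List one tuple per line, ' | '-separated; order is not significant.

Subexpression sizes:
  S → 4
  π[f](S) → 4
  σ[f>2](π[f](S)) → 3
  R → 5
  (σ[f>2](π[f](S)) ⋈[f=a] R) → 3

== RESULT ==
f | a | x | u
4 | 4 | p | r
4 | 4 | r | t
8 | 8 | q | s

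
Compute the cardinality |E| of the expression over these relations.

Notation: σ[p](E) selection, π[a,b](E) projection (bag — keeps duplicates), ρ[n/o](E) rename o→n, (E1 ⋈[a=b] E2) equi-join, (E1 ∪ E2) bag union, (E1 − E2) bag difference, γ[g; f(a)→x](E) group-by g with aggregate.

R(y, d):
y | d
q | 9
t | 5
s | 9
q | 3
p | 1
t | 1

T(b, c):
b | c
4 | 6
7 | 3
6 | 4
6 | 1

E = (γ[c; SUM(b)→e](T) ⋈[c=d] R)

Row counts bottom-up:
  T → 4
  γ[c; SUM(b)→e](T) → 4
  R → 6
  (γ[c; SUM(b)→e](T) ⋈[c=d] R) → 3

|E| = 3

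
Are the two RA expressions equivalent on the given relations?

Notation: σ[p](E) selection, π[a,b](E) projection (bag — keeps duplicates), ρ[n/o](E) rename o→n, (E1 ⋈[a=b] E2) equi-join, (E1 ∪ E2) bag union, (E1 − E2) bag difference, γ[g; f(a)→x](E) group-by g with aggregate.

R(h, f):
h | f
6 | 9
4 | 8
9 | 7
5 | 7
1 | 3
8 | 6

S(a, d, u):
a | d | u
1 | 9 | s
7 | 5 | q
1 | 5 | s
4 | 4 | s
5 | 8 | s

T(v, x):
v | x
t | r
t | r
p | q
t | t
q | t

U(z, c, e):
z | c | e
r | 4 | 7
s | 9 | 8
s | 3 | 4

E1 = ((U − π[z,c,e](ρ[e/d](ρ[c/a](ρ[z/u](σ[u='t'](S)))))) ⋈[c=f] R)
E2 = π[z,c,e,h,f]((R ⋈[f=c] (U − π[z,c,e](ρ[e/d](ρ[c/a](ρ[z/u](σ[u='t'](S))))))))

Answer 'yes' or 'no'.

E1 per-node cardinality:
  U → 3
  S → 5
  σ[u='t'](S) → 0
  ρ[z/u](σ[u='t'](S)) → 0
  ρ[c/a](ρ[z/u](σ[u='t'](S))) → 0
  ρ[e/d](ρ[c/a](ρ[z/u](σ[u='t'](S)))) → 0
  π[z,c,e](ρ[e/d](ρ[c/a](ρ[z/u](σ[u='t'](S))))) → 0
  (U − π[z,c,e](ρ[e/d](ρ[c/a](ρ[z/u](σ[u='t'](S)))))) → 3
  R → 6
  ((U − π[z,c,e](ρ[e/d](ρ[c/a](ρ[z/u](σ[u='t'](S)))))) ⋈[c=f] R) → 2
E2 per-node cardinality:
  R → 6
  U → 3
  S → 5
  σ[u='t'](S) → 0
  ρ[z/u](σ[u='t'](S)) → 0
  ρ[c/a](ρ[z/u](σ[u='t'](S))) → 0
  ρ[e/d](ρ[c/a](ρ[z/u](σ[u='t'](S)))) → 0
  π[z,c,e](ρ[e/d](ρ[c/a](ρ[z/u](σ[u='t'](S))))) → 0
  (U − π[z,c,e](ρ[e/d](ρ[c/a](ρ[z/u](σ[u='t'](S)))))) → 3
  (R ⋈[f=c] (U − π[z,c,e](ρ[e/d](ρ[c/a](ρ[z/u](σ[u='t'](S))))))) → 2
  π[z,c,e,h,f]((R ⋈[f=c] (U − π[z,c,e](ρ[e/d](ρ[c/a](ρ[z/u](σ[u='t'](S)))))))) → 2

E1 and E2 produce the same multiset:
z | c | e | h | f
s | 3 | 4 | 1 | 3
s | 9 | 8 | 6 | 9

yes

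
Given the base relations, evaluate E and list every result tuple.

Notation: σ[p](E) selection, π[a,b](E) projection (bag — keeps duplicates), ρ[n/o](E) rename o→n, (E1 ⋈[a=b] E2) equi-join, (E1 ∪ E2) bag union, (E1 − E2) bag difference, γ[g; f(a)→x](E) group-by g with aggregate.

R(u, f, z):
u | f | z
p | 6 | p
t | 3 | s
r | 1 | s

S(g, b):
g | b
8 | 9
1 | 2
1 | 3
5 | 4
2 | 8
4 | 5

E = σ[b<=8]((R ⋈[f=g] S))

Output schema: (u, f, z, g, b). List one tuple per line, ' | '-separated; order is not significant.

Per-node cardinality:
  R → 3
  S → 6
  (R ⋈[f=g] S) → 2
  σ[b<=8]((R ⋈[f=g] S)) → 2

== RESULT ==
u | f | z | g | b
r | 1 | s | 1 | 2
r | 1 | s | 1 | 3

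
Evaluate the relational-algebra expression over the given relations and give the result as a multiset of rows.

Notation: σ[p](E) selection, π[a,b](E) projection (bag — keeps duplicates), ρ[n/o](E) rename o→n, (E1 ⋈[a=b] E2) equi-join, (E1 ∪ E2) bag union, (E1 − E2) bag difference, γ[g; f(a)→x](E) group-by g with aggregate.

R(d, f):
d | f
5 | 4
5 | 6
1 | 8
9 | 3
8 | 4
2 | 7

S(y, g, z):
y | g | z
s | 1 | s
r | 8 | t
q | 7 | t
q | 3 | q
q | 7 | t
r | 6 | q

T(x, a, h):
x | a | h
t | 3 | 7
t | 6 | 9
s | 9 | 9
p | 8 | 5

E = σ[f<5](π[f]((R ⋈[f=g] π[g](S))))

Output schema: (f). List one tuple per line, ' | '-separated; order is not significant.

Per-node cardinality:
  R → 6
  S → 6
  π[g](S) → 6
  (R ⋈[f=g] π[g](S)) → 5
  π[f]((R ⋈[f=g] π[g](S))) → 5
  σ[f<5](π[f]((R ⋈[f=g] π[g](S)))) → 1

== RESULT ==
f
3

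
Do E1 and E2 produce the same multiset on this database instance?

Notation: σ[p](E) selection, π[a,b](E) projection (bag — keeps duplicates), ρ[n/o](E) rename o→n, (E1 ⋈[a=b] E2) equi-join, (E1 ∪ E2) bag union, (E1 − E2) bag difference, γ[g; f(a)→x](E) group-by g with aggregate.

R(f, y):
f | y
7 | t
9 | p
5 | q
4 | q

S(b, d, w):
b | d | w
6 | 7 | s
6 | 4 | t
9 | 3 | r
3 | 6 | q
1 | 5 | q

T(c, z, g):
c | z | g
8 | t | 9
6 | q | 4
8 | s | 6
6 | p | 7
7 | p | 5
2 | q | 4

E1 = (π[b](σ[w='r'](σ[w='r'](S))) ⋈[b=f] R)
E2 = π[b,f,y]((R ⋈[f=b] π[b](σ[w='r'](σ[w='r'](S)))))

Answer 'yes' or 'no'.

E1 subexpression sizes:
  S → 5
  σ[w='r'](S) → 1
  σ[w='r'](σ[w='r'](S)) → 1
  π[b](σ[w='r'](σ[w='r'](S))) → 1
  R → 4
  (π[b](σ[w='r'](σ[w='r'](S))) ⋈[b=f] R) → 1
E2 subexpression sizes:
  R → 4
  S → 5
  σ[w='r'](S) → 1
  σ[w='r'](σ[w='r'](S)) → 1
  π[b](σ[w='r'](σ[w='r'](S))) → 1
  (R ⋈[f=b] π[b](σ[w='r'](σ[w='r'](S)))) → 1
  π[b,f,y]((R ⋈[f=b] π[b](σ[w='r'](σ[w='r'](S))))) → 1

E1 and E2 produce the same multiset:
b | f | y
9 | 9 | p

yes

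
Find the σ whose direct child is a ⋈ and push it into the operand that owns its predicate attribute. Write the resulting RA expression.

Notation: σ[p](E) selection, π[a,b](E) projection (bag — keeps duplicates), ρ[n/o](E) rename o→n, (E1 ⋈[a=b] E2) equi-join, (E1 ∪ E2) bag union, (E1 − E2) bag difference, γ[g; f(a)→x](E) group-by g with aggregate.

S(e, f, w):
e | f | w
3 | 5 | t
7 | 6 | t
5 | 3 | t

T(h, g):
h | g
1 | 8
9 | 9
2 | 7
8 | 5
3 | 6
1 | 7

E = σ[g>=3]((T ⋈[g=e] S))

σ filters on g, owned by the left side.
E' = (σ[g>=3](T) ⋈[g=e] S)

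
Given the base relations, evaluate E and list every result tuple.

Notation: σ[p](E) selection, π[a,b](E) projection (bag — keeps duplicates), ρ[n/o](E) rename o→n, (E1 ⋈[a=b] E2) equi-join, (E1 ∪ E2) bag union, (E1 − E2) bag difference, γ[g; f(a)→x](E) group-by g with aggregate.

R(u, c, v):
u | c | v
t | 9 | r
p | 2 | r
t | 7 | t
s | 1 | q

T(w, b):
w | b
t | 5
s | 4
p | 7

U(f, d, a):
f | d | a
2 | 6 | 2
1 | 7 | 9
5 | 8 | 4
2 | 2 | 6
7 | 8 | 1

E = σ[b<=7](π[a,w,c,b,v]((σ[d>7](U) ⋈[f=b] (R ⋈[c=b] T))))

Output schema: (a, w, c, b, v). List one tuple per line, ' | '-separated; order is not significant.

Subexpression sizes:
  U → 5
  σ[d>7](U) → 2
  R → 4
  T → 3
  (R ⋈[c=b] T) → 1
  (σ[d>7](U) ⋈[f=b] (R ⋈[c=b] T)) → 1
  π[a,w,c,b,v]((σ[d>7](U) ⋈[f=b] (R ⋈[c=b] T))) → 1
  σ[b<=7](π[a,w,c,b,v]((σ[d>7](U) ⋈[f=b] (R ⋈[c=b] T)))) → 1

== RESULT ==
a | w | c | b | v
1 | p | 7 | 7 | t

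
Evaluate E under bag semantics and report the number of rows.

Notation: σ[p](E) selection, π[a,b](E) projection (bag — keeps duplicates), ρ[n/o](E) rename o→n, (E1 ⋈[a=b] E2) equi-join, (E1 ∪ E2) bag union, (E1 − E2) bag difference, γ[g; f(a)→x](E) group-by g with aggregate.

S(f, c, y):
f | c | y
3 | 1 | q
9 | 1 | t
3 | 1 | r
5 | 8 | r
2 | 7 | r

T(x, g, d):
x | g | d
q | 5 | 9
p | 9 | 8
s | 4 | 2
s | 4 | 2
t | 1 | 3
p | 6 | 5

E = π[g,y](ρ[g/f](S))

Stepwise |·|:
  S → 5
  ρ[g/f](S) → 5
  π[g,y](ρ[g/f](S)) → 5

|E| = 5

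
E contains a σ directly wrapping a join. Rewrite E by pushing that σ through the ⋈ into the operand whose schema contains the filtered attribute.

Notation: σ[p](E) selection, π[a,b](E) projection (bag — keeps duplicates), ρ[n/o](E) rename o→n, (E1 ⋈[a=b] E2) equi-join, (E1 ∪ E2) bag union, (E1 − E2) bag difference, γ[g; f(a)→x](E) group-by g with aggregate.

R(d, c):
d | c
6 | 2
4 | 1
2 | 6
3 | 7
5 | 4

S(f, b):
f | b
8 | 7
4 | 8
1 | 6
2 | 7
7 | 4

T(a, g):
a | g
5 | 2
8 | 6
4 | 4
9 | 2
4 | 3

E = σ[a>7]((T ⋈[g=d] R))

σ filters on a, owned by the left side.
E' = (σ[a>7](T) ⋈[g=d] R)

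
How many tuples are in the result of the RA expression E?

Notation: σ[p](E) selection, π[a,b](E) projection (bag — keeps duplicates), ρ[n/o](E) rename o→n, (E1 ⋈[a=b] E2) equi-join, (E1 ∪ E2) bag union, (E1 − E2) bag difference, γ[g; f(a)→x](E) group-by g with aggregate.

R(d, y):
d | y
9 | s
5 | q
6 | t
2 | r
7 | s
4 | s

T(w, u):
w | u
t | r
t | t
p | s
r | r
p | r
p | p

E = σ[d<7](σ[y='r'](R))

Stepwise |·|:
  R → 6
  σ[y='r'](R) → 1
  σ[d<7](σ[y='r'](R)) → 1

|E| = 1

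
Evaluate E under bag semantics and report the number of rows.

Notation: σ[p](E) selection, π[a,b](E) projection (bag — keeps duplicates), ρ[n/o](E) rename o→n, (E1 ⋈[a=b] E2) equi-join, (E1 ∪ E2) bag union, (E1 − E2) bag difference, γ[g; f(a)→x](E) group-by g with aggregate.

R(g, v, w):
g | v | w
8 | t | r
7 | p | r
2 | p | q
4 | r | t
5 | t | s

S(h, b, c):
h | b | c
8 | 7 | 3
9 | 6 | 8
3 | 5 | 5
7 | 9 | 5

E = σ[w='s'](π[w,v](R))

Stepwise |·|:
  R → 5
  π[w,v](R) → 5
  σ[w='s'](π[w,v](R)) → 1

|E| = 1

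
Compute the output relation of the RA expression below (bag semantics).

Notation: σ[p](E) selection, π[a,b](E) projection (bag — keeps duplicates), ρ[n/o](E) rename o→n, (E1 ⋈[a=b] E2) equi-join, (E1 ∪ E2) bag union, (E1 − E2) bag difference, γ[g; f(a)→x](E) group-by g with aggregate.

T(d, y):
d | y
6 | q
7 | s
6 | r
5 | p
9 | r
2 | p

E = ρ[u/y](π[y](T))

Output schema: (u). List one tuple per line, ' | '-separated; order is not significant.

Stepwise |·|:
  T → 6
  π[y](T) → 6
  ρ[u/y](π[y](T)) → 6

== RESULT ==
u
p
p
q
r
r
s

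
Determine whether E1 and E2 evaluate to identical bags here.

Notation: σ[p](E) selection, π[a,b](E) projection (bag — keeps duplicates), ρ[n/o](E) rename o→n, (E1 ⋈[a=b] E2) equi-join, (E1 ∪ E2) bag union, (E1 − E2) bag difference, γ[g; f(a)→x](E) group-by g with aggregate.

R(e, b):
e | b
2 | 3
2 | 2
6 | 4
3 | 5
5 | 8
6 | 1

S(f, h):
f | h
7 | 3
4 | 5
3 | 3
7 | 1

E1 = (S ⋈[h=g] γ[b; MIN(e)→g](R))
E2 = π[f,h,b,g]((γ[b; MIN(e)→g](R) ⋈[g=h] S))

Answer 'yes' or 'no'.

E1 per-node cardinality:
  S → 4
  R → 6
  γ[b; MIN(e)→g](R) → 6
  (S ⋈[h=g] γ[b; MIN(e)→g](R)) → 3
E2 per-node cardinality:
  R → 6
  γ[b; MIN(e)→g](R) → 6
  S → 4
  (γ[b; MIN(e)→g](R) ⋈[g=h] S) → 3
  π[f,h,b,g]((γ[b; MIN(e)→g](R) ⋈[g=h] S)) → 3

E1 and E2 produce the same multiset:
f | h | b | g
3 | 3 | 5 | 3
4 | 5 | 8 | 5
7 | 3 | 5 | 3

yes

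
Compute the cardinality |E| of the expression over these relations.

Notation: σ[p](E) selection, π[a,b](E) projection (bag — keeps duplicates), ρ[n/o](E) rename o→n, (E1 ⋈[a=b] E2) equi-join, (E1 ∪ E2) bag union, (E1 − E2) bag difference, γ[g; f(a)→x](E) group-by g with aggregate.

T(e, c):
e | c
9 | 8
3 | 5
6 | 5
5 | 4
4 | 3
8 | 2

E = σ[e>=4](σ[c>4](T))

Per-node cardinality:
  T → 6
  σ[c>4](T) → 3
  σ[e>=4](σ[c>4](T)) → 2

|E| = 2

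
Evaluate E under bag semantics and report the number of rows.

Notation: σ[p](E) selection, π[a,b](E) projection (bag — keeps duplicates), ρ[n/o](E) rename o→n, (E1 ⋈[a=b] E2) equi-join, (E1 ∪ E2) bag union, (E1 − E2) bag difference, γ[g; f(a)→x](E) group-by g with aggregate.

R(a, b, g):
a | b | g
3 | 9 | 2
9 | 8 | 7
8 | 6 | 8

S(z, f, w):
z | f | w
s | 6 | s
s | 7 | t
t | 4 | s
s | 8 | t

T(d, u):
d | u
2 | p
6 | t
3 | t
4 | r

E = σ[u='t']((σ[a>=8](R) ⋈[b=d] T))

Per-node cardinality:
  R → 3
  σ[a>=8](R) → 2
  T → 4
  (σ[a>=8](R) ⋈[b=d] T) → 1
  σ[u='t']((σ[a>=8](R) ⋈[b=d] T)) → 1

|E| = 1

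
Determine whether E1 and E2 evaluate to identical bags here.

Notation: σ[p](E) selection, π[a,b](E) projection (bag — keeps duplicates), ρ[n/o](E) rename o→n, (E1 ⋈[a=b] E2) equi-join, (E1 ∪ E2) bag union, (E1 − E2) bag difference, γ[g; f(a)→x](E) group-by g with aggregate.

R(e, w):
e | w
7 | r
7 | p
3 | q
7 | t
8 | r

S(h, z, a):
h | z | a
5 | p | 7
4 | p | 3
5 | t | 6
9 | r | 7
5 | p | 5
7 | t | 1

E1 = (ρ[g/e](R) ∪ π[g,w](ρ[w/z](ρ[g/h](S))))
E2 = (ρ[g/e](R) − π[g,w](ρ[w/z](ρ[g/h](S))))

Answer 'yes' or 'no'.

E1 row counts bottom-up:
  R → 5
  ρ[g/e](R) → 5
  S → 6
  ρ[g/h](S) → 6
  ρ[w/z](ρ[g/h](S)) → 6
  π[g,w](ρ[w/z](ρ[g/h](S))) → 6
  (ρ[g/e](R) ∪ π[g,w](ρ[w/z](ρ[g/h](S)))) → 11
E2 row counts bottom-up:
  R → 5
  ρ[g/e](R) → 5
  S → 6
  ρ[g/h](S) → 6
  ρ[w/z](ρ[g/h](S)) → 6
  π[g,w](ρ[w/z](ρ[g/h](S))) → 6
  (ρ[g/e](R) − π[g,w](ρ[w/z](ρ[g/h](S)))) → 4

E1 result:
g | w
3 | q
4 | p
5 | p
5 | p
5 | t
7 | p
7 | r
7 | t
7 | t
8 | r
9 | r
E2 result:
g | w
3 | q
7 | p
7 | r
8 | r
Witness: (4, 'p') appears 1× in E1 but 0× in E2.

no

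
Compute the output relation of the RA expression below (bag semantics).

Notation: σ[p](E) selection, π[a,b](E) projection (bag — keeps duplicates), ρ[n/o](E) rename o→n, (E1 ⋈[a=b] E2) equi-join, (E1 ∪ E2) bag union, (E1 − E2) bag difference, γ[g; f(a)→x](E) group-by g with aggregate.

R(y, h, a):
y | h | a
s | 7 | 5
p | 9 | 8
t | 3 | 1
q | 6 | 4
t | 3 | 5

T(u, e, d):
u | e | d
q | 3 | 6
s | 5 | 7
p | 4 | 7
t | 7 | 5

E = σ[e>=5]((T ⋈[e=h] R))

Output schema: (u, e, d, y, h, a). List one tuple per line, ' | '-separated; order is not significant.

Subexpression sizes:
  T → 4
  R → 5
  (T ⋈[e=h] R) → 3
  σ[e>=5]((T ⋈[e=h] R)) → 1

== RESULT ==
u | e | d | y | h | a
t | 7 | 5 | s | 7 | 5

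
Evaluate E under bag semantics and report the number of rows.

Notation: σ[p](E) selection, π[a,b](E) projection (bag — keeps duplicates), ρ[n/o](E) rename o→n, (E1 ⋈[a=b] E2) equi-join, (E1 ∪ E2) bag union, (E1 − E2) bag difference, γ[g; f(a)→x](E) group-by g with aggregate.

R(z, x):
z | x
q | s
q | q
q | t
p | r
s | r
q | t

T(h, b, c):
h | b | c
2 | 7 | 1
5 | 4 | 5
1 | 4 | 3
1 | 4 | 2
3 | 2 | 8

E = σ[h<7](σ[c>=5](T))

Per-node cardinality:
  T → 5
  σ[c>=5](T) → 2
  σ[h<7](σ[c>=5](T)) → 2

|E| = 2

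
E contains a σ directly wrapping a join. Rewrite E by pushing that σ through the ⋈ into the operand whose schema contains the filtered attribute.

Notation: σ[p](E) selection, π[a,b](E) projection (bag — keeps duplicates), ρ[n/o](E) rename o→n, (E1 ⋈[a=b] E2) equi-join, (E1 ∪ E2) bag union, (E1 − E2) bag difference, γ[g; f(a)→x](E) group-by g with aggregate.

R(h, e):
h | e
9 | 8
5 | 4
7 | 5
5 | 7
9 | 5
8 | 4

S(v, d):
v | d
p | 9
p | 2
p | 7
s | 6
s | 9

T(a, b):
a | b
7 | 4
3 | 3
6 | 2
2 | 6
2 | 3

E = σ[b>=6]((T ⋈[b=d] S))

σ filters on b, owned by the left side.
E' = (σ[b>=6](T) ⋈[b=d] S)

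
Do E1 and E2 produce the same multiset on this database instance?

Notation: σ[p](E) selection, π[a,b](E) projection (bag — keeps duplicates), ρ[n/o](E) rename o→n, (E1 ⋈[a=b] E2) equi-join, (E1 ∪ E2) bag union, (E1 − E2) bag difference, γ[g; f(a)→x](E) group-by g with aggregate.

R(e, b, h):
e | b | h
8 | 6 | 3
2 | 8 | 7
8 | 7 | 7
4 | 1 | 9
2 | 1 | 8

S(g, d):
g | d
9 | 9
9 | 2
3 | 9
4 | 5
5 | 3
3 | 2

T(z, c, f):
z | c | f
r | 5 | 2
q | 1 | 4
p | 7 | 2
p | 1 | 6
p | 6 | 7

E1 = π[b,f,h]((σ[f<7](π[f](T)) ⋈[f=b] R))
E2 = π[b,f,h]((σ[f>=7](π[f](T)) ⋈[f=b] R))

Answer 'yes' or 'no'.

E1 subexpression sizes:
  T → 5
  π[f](T) → 5
  σ[f<7](π[f](T)) → 4
  R → 5
  (σ[f<7](π[f](T)) ⋈[f=b] R) → 1
  π[b,f,h]((σ[f<7](π[f](T)) ⋈[f=b] R)) → 1
E2 subexpression sizes:
  T → 5
  π[f](T) → 5
  σ[f>=7](π[f](T)) → 1
  R → 5
  (σ[f>=7](π[f](T)) ⋈[f=b] R) → 1
  π[b,f,h]((σ[f>=7](π[f](T)) ⋈[f=b] R)) → 1

E1 result:
b | f | h
6 | 6 | 3
E2 result:
b | f | h
7 | 7 | 7
Witness: (7, 7, 7) appears 0× in E1 but 1× in E2.

no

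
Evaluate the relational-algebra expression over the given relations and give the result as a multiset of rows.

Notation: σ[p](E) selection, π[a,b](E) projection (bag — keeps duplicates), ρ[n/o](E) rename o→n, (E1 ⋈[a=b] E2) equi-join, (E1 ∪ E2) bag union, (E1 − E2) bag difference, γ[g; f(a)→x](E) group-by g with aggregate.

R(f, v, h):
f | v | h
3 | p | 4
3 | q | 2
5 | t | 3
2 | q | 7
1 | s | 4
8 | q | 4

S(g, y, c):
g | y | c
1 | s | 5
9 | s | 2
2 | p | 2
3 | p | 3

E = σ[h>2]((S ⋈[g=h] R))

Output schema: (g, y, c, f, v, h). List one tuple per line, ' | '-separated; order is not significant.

Row counts bottom-up:
  S → 4
  R → 6
  (S ⋈[g=h] R) → 2
  σ[h>2]((S ⋈[g=h] R)) → 1

== RESULT ==
g | y | c | f | v | h
3 | p | 3 | 5 | t | 3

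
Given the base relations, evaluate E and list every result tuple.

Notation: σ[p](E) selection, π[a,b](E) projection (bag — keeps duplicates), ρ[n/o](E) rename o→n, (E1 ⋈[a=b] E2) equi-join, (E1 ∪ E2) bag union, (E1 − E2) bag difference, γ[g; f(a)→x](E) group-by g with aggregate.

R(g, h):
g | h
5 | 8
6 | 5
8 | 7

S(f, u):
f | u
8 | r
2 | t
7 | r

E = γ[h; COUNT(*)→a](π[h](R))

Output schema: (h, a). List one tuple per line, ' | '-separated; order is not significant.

Stepwise |·|:
  R → 3
  π[h](R) → 3
  γ[h; COUNT(*)→a](π[h](R)) → 3

== RESULT ==
h | a
5 | 1
7 | 1
8 | 1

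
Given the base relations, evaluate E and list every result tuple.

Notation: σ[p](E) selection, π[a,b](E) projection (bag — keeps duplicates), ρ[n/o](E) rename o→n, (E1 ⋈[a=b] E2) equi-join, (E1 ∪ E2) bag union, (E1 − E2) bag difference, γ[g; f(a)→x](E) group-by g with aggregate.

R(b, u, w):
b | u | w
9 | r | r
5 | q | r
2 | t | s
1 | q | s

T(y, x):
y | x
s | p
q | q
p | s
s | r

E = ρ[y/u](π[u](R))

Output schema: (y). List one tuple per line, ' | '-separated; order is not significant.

Row counts bottom-up:
  R → 4
  π[u](R) → 4
  ρ[y/u](π[u](R)) → 4

== RESULT ==
y
q
q
r
t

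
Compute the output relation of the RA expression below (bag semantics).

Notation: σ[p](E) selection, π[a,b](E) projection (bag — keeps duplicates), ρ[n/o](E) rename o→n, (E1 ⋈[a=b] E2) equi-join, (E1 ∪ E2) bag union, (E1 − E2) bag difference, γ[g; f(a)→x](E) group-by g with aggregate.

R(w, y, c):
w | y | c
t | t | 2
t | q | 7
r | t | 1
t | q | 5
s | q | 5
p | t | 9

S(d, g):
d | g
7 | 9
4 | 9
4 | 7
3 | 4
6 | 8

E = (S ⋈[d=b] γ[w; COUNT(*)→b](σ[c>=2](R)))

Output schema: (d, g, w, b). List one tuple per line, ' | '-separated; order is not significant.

Row counts bottom-up:
  S → 5
  R → 6
  σ[c>=2](R) → 5
  γ[w; COUNT(*)→b](σ[c>=2](R)) → 3
  (S ⋈[d=b] γ[w; COUNT(*)→b](σ[c>=2](R))) → 1

== RESULT ==
d | g | w | b
3 | 4 | t | 3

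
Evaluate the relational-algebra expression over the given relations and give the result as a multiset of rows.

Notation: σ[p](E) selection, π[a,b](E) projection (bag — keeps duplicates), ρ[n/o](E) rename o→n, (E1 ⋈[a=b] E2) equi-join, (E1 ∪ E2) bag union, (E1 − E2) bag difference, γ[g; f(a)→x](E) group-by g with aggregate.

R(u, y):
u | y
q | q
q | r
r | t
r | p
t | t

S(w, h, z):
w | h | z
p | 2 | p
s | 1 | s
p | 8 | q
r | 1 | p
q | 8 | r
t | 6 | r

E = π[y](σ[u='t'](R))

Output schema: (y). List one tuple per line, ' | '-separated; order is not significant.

Subexpression sizes:
  R → 5
  σ[u='t'](R) → 1
  π[y](σ[u='t'](R)) → 1

== RESULT ==
y
t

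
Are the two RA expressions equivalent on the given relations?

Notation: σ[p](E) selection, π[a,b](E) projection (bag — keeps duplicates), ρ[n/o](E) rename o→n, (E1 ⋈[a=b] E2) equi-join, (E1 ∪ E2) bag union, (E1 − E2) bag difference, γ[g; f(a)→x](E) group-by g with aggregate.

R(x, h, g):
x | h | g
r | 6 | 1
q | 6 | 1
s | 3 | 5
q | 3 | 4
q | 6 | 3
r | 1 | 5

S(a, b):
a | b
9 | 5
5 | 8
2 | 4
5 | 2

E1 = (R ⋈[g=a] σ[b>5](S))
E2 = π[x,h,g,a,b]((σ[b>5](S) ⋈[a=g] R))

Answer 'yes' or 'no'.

E1 stepwise |·|:
  R → 6
  S → 4
  σ[b>5](S) → 1
  (R ⋈[g=a] σ[b>5](S)) → 2
E2 stepwise |·|:
  S → 4
  σ[b>5](S) → 1
  R → 6
  (σ[b>5](S) ⋈[a=g] R) → 2
  π[x,h,g,a,b]((σ[b>5](S) ⋈[a=g] R)) → 2

E1 and E2 produce the same multiset:
x | h | g | a | b
r | 1 | 5 | 5 | 8
s | 3 | 5 | 5 | 8

yes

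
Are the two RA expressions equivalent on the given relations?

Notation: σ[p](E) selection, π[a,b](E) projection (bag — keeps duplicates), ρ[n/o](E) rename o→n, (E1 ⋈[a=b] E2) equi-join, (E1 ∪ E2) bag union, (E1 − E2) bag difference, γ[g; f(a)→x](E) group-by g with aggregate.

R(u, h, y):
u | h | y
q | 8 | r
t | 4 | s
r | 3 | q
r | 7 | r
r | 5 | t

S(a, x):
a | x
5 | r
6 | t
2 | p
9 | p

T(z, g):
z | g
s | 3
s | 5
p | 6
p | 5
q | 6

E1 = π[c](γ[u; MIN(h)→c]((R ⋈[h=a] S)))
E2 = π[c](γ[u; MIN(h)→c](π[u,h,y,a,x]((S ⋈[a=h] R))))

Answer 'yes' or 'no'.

E1 subexpression sizes:
  R → 5
  S → 4
  (R ⋈[h=a] S) → 1
  γ[u; MIN(h)→c]((R ⋈[h=a] S)) → 1
  π[c](γ[u; MIN(h)→c]((R ⋈[h=a] S))) → 1
E2 subexpression sizes:
  S → 4
  R → 5
  (S ⋈[a=h] R) → 1
  π[u,h,y,a,x]((S ⋈[a=h] R)) → 1
  γ[u; MIN(h)→c](π[u,h,y,a,x]((S ⋈[a=h] R))) → 1
  π[c](γ[u; MIN(h)→c](π[u,h,y,a,x]((S ⋈[a=h] R)))) → 1

E1 and E2 produce the same multiset:
c
5

yes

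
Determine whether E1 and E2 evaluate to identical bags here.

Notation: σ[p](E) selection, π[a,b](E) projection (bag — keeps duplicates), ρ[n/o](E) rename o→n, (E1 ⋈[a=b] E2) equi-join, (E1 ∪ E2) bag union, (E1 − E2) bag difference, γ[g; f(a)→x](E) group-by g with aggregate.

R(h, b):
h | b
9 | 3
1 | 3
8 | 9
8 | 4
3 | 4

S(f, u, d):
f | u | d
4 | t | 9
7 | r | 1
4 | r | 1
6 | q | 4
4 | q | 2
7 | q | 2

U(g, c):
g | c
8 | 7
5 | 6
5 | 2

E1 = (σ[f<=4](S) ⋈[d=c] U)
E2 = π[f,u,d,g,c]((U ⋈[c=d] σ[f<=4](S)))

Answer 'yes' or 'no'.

E1 row counts bottom-up:
  S → 6
  σ[f<=4](S) → 3
  U → 3
  (σ[f<=4](S) ⋈[d=c] U) → 1
E2 row counts bottom-up:
  U → 3
  S → 6
  σ[f<=4](S) → 3
  (U ⋈[c=d] σ[f<=4](S)) → 1
  π[f,u,d,g,c]((U ⋈[c=d] σ[f<=4](S))) → 1

E1 and E2 produce the same multiset:
f | u | d | g | c
4 | q | 2 | 5 | 2

yes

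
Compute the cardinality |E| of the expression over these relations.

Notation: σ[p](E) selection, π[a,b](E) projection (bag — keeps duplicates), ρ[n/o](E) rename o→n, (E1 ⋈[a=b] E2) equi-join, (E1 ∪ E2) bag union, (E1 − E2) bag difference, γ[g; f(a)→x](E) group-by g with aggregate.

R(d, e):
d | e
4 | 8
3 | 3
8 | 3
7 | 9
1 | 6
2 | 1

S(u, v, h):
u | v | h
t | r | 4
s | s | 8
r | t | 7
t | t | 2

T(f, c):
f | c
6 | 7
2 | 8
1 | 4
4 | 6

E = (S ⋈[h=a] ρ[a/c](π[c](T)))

Per-node cardinality:
  S → 4
  T → 4
  π[c](T) → 4
  ρ[a/c](π[c](T)) → 4
  (S ⋈[h=a] ρ[a/c](π[c](T))) → 3

|E| = 3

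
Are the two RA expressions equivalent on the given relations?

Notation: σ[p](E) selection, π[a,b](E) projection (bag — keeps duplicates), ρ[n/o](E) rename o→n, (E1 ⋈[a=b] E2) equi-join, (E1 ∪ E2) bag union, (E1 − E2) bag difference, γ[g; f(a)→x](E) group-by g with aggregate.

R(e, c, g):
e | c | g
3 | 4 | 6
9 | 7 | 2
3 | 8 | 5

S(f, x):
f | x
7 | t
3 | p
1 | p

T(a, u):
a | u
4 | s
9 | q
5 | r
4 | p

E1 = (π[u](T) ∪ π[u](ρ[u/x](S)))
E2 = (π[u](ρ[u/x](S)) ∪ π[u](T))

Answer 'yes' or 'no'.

E1 row counts bottom-up:
  T → 4
  π[u](T) → 4
  S → 3
  ρ[u/x](S) → 3
  π[u](ρ[u/x](S)) → 3
  (π[u](T) ∪ π[u](ρ[u/x](S))) → 7
E2 row counts bottom-up:
  S → 3
  ρ[u/x](S) → 3
  π[u](ρ[u/x](S)) → 3
  T → 4
  π[u](T) → 4
  (π[u](ρ[u/x](S)) ∪ π[u](T)) → 7

E1 and E2 produce the same multiset:
u
p
p
p
q
r
s
t

yes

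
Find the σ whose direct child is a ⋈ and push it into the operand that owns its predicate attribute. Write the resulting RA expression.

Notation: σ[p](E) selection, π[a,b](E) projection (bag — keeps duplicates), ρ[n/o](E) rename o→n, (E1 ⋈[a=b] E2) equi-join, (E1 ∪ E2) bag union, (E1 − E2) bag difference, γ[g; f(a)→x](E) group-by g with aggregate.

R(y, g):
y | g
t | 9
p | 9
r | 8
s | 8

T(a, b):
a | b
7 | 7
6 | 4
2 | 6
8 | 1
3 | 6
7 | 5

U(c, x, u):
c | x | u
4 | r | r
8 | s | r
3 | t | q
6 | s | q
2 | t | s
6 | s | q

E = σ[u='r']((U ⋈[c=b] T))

σ filters on u, owned by the left side.
E' = (σ[u='r'](U) ⋈[c=b] T)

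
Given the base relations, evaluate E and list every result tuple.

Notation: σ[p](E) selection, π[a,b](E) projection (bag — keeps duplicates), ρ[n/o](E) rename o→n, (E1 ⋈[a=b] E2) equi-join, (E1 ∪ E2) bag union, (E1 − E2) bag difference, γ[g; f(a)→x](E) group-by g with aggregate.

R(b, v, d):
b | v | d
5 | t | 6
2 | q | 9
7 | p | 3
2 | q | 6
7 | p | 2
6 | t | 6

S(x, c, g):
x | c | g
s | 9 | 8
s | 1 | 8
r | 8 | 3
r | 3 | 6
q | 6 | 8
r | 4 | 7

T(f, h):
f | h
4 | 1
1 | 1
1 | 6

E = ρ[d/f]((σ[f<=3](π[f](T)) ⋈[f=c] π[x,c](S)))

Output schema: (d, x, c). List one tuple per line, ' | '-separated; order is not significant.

Subexpression sizes:
  T → 3
  π[f](T) → 3
  σ[f<=3](π[f](T)) → 2
  S → 6
  π[x,c](S) → 6
  (σ[f<=3](π[f](T)) ⋈[f=c] π[x,c](S)) → 2
  ρ[d/f]((σ[f<=3](π[f](T)) ⋈[f=c] π[x,c](S))) → 2

== RESULT ==
d | x | c
1 | s | 1
1 | s | 1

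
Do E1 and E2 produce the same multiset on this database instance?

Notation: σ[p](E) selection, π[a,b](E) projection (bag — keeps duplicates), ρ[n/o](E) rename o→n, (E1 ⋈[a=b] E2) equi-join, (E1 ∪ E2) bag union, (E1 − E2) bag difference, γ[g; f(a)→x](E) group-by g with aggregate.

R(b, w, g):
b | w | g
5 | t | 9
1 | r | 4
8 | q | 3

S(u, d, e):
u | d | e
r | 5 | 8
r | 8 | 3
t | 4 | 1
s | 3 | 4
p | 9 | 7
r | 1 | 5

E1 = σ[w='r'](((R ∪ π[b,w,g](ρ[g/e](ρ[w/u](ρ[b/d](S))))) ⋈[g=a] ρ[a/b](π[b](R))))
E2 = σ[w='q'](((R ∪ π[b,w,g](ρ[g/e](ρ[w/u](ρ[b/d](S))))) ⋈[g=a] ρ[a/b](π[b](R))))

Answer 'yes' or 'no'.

E1 stepwise |·|:
  R → 3
  S → 6
  ρ[b/d](S) → 6
  ρ[w/u](ρ[b/d](S)) → 6
  ρ[g/e](ρ[w/u](ρ[b/d](S))) → 6
  π[b,w,g](ρ[g/e](ρ[w/u](ρ[b/d](S)))) → 6
  (R ∪ π[b,w,g](ρ[g/e](ρ[w/u](ρ[b/d](S))))) → 9
  R → 3
  π[b](R) → 3
  ρ[a/b](π[b](R)) → 3
  ((R ∪ π[b,w,g](ρ[g/e](ρ[w/u](ρ[b/d](S))))) ⋈[g=a] ρ[a/b](π[b](R))) → 3
  σ[w='r'](((R ∪ π[b,w,g](ρ[g/e](ρ[w/u](ρ[b/d](S))))) ⋈[g=a] ρ[a/b](π[b](R)))) → 2
E2 stepwise |·|:
  R → 3
  S → 6
  ρ[b/d](S) → 6
  ρ[w/u](ρ[b/d](S)) → 6
  ρ[g/e](ρ[w/u](ρ[b/d](S))) → 6
  π[b,w,g](ρ[g/e](ρ[w/u](ρ[b/d](S)))) → 6
  (R ∪ π[b,w,g](ρ[g/e](ρ[w/u](ρ[b/d](S))))) → 9
  R → 3
  π[b](R) → 3
  ρ[a/b](π[b](R)) → 3
  ((R ∪ π[b,w,g](ρ[g/e](ρ[w/u](ρ[b/d](S))))) ⋈[g=a] ρ[a/b](π[b](R))) → 3
  σ[w='q'](((R ∪ π[b,w,g](ρ[g/e](ρ[w/u](ρ[b/d](S))))) ⋈[g=a] ρ[a/b](π[b](R)))) → 0

E1 result:
b | w | g | a
1 | r | 5 | 5
5 | r | 8 | 8
E2 result:
b | w | g | a
(0 rows)
Witness: (5, 'r', 8, 8) appears 1× in E1 but 0× in E2.

no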